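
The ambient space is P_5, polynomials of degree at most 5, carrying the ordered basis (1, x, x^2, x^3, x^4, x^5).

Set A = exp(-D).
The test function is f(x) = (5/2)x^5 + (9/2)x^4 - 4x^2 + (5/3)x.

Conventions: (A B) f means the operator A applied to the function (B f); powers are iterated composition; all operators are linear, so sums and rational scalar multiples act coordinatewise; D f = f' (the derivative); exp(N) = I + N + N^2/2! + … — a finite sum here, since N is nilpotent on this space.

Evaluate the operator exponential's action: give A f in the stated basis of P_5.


the image equals g(x) = (5/2)x^5 - 8x^4 + 7x^3 - 2x^2 + (25/6)x - 11/3

order-1 term: -(25/2)x^4 - 18x^3 + 8x - 5/3
order-2 term: 25x^3 + 27x^2 - 4
order-3 term: -25x^2 - 18x
order-4 term: (25/2)x + 9/2
order-5 term: -5/2
the series for exp(-D) f terminates at order 5
exp(-D) f = (5/2)x^5 - 8x^4 + 7x^3 - 2x^2 + (25/6)x - 11/3


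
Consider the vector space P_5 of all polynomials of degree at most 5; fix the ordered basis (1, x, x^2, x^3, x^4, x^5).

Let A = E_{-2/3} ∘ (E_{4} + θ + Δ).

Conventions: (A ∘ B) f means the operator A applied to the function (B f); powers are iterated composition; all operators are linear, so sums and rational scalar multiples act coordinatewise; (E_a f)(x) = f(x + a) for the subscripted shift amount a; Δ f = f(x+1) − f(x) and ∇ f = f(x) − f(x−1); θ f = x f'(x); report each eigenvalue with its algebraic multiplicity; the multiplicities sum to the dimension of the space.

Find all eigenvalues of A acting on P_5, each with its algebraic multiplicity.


λ = 1 (multiplicity 1), λ = 2 (multiplicity 1), λ = 3 (multiplicity 1), λ = 4 (multiplicity 1), λ = 5 (multiplicity 1), λ = 6 (multiplicity 1)

image of 1: 1
image of x: 2x + 11/3
image of x^2: 3x^2 + 6x + 35/3
image of x^3: 4x^3 + 7x^2 + (109/3)x + 985/27
image of x^4: 5x^4 + (20/3)x^3 + (226/3)x^2 + (3908/27)x + 10049/81
image of x^5: 6x^5 + 5x^4 + 130x^3 + (3230/9)x^2 + (16775/27)x + 411
the matrix is upper triangular; its diagonal is (1, 2, 3, 4, 5, 6)
for a triangular matrix the eigenvalues are the diagonal entries, with algebraic multiplicity their repetition count


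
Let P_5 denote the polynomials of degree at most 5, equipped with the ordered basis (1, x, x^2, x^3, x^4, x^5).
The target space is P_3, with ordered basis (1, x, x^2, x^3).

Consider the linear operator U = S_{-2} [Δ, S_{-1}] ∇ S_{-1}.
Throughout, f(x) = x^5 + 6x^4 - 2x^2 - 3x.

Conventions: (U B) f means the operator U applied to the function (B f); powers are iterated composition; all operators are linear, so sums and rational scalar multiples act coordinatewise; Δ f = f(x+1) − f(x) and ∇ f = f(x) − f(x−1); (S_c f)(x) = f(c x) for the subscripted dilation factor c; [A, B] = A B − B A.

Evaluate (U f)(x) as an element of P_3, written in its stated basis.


the result is g(x) = 320x^3 - 816x^2 + 448x - 118

S_{-1} f = -x^5 + 6x^4 - 2x^2 + 3x
∇ S_{-1} f = -5x^4 + 34x^3 - 46x^2 + 25x - 2
S_{-1} ∇ S_{-1} f = -5x^4 - 34x^3 - 46x^2 - 25x - 2
Δ S_{-1} ∇ S_{-1} f = -20x^3 - 132x^2 - 214x - 110
Δ ∇ S_{-1} f = -20x^3 + 72x^2 - 10x + 8
S_{-1} Δ ∇ S_{-1} f = 20x^3 + 72x^2 + 10x + 8
[Δ, S_{-1}] ∇ S_{-1} f = -40x^3 - 204x^2 - 224x - 118
S_{-2} [Δ, S_{-1}] ∇ S_{-1} f = 320x^3 - 816x^2 + 448x - 118


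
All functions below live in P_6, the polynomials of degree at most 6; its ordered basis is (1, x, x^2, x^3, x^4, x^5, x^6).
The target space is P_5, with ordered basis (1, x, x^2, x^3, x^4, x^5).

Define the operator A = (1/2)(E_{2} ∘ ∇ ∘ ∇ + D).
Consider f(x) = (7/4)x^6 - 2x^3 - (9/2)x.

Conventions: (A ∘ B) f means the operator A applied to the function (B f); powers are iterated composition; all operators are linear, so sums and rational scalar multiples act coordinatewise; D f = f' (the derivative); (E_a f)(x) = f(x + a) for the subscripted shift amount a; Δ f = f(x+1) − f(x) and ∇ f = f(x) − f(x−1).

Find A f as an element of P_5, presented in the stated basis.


the image equals g(x) = (21/4)x^5 + (105/4)x^4 + 105x^3 + (723/4)x^2 + (303/2)x + 46

∇ f = (21/2)x^5 - (105/4)x^4 + 35x^3 - (129/4)x^2 + (33/2)x - 33/4
∇ ∇ f = (105/2)x^4 - 210x^3 + (735/2)x^2 - 327x + 241/2
E_{2} ∇ ∇ f = (105/2)x^4 + 210x^3 + (735/2)x^2 + 303x + 193/2
D f = (21/2)x^5 - 6x^2 - 9/2
(E_{2} ∘ ∇ ∘ ∇ + D) f = (21/2)x^5 + (105/2)x^4 + 210x^3 + (723/2)x^2 + 303x + 92
((1/2)(E_{2} ∘ ∇ ∘ ∇ + D)) f = (21/4)x^5 + (105/4)x^4 + 105x^3 + (723/4)x^2 + (303/2)x + 46


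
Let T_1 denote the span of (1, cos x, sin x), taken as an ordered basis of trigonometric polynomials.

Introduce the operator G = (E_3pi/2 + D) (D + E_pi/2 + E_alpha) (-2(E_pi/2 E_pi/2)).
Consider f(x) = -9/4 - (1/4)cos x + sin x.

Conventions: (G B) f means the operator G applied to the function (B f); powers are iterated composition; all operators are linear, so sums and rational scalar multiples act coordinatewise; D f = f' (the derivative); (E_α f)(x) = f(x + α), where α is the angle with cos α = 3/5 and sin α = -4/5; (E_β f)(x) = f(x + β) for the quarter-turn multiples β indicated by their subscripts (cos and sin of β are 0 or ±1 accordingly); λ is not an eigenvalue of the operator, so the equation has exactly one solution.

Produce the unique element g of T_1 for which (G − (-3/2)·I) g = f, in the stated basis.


the image equals g(x) = 9/10 - (1/6)cos x + (2/3)sin x

write g with unknown coordinates in the stated basis and equate coefficients in (G − (-3/2)·I) g = f
solving from the highest basis element down gives g = 9/10 - (1/6)cos x + (2/3)sin x
check: G g = -18/5
so G g − (-3/2)·g = -9/4 - (1/4)cos x + sin x = f ✓


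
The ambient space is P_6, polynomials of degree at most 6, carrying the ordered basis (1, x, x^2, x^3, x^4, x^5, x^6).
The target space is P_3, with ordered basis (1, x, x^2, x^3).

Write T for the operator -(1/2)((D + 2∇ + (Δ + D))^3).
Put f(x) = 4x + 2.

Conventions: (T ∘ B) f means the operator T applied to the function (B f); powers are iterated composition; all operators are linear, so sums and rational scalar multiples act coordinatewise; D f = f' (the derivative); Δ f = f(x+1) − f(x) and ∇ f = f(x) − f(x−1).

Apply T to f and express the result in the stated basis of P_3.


D f = 4
∇ f = 4
(2∇) f = 8
Δ f = 4
D f = 4
(Δ + D) f = 8
(D + 2∇ + (Δ + D)) f = 20
D (D + 2∇ + (Δ + D)) f = 0
∇ (D + 2∇ + (Δ + D)) f = 0
(2∇) (D + 2∇ + (Δ + D)) f = 0
Δ (D + 2∇ + (Δ + D)) f = 0
D (D + 2∇ + (Δ + D)) f = 0
(Δ + D) (D + 2∇ + (Δ + D)) f = 0
(D + 2∇ + (Δ + D)) (D + 2∇ + (Δ + D)) f = 0
D (D + 2∇ + (Δ + D)) (D + 2∇ + (Δ + D)) f = 0
∇ (D + 2∇ + (Δ + D)) (D + 2∇ + (Δ + D)) f = 0
(2∇) (D + 2∇ + (Δ + D)) (D + 2∇ + (Δ + D)) f = 0
Δ (D + 2∇ + (Δ + D)) (D + 2∇ + (Δ + D)) f = 0
D (D + 2∇ + (Δ + D)) (D + 2∇ + (Δ + D)) f = 0
(Δ + D) (D + 2∇ + (Δ + D)) (D + 2∇ + (Δ + D)) f = 0
(D + 2∇ + (Δ + D)) (D + 2∇ + (Δ + D)) (D + 2∇ + (Δ + D)) f = 0
(-(1/2)((D + 2∇ + (Δ + D))^3)) f = 0

g(x) = 0


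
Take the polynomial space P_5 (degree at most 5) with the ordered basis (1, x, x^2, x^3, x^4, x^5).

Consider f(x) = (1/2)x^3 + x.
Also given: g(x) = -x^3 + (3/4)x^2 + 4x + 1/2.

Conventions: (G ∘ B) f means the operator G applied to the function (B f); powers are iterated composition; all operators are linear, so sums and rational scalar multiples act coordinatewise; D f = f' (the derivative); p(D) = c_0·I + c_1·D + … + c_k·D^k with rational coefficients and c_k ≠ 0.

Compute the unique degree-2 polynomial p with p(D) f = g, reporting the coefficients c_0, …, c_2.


D^0 f = (1/2)x^3 + x
D^1 f = (3/2)x^2 + 1
D^2 f = 3x
matching coefficients of g against c_0 f + c_1 Df + … from the top degree down determines the c_i
solution: c_0 = -2, c_1 = 1/2, c_2 = 2

p(D) = -2·I + (1/2)·D + 2·D^2, i.e. c_0 = -2, c_1 = 1/2, c_2 = 2


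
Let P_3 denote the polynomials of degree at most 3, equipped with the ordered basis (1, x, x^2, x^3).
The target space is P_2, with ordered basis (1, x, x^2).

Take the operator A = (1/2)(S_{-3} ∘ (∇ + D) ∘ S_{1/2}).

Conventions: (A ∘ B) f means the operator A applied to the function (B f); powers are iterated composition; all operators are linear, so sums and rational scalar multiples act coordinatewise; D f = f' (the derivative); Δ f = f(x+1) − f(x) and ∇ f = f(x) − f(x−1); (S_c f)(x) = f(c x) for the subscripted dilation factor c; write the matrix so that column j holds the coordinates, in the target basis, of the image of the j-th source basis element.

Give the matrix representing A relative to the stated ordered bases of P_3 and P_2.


the matrix is [[0, 1/2, -1/8, 1/16]; [0, 0, -3/2, 9/16]; [0, 0, 0, 27/8]] (rows listed top to bottom)

image of 1: 0
image of x: 1/2
image of x^2: -(3/2)x - 1/8
image of x^3: (27/8)x^2 + (9/16)x + 1/16
each image's coordinates form column j of the matrix


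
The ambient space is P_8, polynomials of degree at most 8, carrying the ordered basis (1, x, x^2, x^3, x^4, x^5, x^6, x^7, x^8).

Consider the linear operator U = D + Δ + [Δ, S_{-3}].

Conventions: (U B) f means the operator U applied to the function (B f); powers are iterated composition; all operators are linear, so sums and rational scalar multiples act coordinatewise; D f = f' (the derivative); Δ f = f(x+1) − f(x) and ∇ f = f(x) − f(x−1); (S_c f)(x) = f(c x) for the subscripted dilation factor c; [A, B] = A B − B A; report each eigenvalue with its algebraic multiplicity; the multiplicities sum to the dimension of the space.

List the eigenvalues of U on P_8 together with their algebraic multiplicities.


image of 1: 0
image of x: -2
image of x^2: 28x + 9
image of x^3: -102x^2 - 69x - 27
image of x^4: 440x^3 + 438x^2 + 340x + 81
image of x^5: -1610x^4 - 2150x^3 - 2510x^2 - 1195x - 243
image of x^6: 5844x^5 + 9735x^4 + 15140x^3 + 10815x^2 + 4398x + 729
image of x^7: -20398x^6 - 40803x^5 - 79345x^4 - 75565x^3 - 46095x^2 - 15281x - 2187
image of x^8: 70000x^7 + 163324x^6 + 381080x^5 + 453670x^4 + 368984x^3 + 183484x^2 + 52520x + 6561
the matrix is upper triangular; its diagonal is (0, 0, 0, 0, 0, 0, 0, 0, 0)
for a triangular matrix the eigenvalues are the diagonal entries, with algebraic multiplicity their repetition count

λ = 0 (multiplicity 9)


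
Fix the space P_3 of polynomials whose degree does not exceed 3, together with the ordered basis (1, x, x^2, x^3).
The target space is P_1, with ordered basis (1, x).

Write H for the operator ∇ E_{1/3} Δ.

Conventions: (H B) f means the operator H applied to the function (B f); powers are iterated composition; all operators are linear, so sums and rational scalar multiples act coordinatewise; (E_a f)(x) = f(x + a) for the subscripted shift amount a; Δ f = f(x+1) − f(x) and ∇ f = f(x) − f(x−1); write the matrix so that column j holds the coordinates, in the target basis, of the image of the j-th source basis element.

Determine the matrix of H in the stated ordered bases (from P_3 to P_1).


image of 1: 0
image of x: 0
image of x^2: 2
image of x^3: 6x + 2
each image's coordinates form column j of the matrix

the matrix is [[0, 0, 2, 2]; [0, 0, 0, 6]] (rows listed top to bottom)


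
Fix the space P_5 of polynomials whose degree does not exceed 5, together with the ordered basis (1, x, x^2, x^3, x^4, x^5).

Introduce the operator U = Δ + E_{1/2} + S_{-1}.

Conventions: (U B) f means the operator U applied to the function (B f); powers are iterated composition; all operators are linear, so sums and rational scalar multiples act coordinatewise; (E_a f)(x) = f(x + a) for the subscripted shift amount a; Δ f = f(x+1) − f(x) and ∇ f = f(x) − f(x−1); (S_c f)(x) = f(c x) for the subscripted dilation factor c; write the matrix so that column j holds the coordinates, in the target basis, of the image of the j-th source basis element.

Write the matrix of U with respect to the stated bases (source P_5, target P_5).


image of 1: 2
image of x: 3/2
image of x^2: 2x^2 + 3x + 5/4
image of x^3: (9/2)x^2 + (15/4)x + 9/8
image of x^4: 2x^4 + 6x^3 + (15/2)x^2 + (9/2)x + 17/16
image of x^5: (15/2)x^4 + (25/2)x^3 + (45/4)x^2 + (85/16)x + 33/32
each image's coordinates form column j of the matrix

the matrix is [[2, 3/2, 5/4, 9/8, 17/16, 33/32]; [0, 0, 3, 15/4, 9/2, 85/16]; [0, 0, 2, 9/2, 15/2, 45/4]; [0, 0, 0, 0, 6, 25/2]; [0, 0, 0, 0, 2, 15/2]; [0, 0, 0, 0, 0, 0]] (rows listed top to bottom)


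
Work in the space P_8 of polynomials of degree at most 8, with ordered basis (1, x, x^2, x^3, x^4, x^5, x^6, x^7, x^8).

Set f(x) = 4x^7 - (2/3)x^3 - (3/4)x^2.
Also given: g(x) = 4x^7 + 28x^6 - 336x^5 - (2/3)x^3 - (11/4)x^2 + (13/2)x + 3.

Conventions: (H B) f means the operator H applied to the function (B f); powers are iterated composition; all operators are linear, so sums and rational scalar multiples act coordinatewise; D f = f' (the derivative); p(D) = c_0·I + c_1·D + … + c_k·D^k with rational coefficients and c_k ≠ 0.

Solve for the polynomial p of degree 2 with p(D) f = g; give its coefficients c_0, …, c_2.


p(D) = I + D − 2·D^2, i.e. c_0 = 1, c_1 = 1, c_2 = -2

D^0 f = 4x^7 - (2/3)x^3 - (3/4)x^2
D^1 f = 28x^6 - 2x^2 - (3/2)x
D^2 f = 168x^5 - 4x - 3/2
matching coefficients of g against c_0 f + c_1 Df + … from the top degree down determines the c_i
solution: c_0 = 1, c_1 = 1, c_2 = -2


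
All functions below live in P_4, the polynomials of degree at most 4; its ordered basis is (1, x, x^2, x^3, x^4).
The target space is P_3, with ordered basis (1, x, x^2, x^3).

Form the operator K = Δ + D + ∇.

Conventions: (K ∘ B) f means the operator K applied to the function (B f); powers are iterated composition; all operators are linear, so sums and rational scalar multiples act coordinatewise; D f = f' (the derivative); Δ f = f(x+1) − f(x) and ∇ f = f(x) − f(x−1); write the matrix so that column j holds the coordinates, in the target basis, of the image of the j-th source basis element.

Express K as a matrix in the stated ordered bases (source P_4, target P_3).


the matrix is [[0, 3, 0, 2, 0]; [0, 0, 6, 0, 8]; [0, 0, 0, 9, 0]; [0, 0, 0, 0, 12]] (rows listed top to bottom)

image of 1: 0
image of x: 3
image of x^2: 6x
image of x^3: 9x^2 + 2
image of x^4: 12x^3 + 8x
each image's coordinates form column j of the matrix


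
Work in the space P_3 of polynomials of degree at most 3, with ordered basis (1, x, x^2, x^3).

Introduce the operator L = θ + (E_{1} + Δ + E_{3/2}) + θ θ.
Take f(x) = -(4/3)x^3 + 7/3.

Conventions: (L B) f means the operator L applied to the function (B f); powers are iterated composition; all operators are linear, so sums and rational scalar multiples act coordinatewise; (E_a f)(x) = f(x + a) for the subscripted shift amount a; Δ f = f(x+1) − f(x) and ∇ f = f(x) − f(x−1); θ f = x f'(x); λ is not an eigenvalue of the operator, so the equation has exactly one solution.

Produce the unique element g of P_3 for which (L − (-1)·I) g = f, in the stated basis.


g(x) = -(4/45)x^3 + (14/135)x^2 + (11/135)x + 563/810

write g with unknown coordinates in the stated basis and equate coefficients in (L − (-1)·I) g = f
solving from the highest basis element down gives g = -(4/45)x^3 + (14/135)x^2 + (11/135)x + 563/810
check: L g = -(56/45)x^3 - (14/135)x^2 - (11/135)x + 1327/810
so L g − (-1)·g = -(4/3)x^3 + 7/3 = f ✓


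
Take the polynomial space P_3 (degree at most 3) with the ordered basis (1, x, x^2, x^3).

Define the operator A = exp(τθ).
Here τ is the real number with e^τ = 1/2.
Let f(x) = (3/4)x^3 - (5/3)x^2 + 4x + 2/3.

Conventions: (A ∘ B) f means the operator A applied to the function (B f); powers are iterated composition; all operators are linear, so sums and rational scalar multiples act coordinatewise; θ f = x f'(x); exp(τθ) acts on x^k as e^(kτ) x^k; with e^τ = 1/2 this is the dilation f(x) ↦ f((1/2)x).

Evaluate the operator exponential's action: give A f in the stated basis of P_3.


the result is g(x) = (3/32)x^3 - (5/12)x^2 + 2x + 2/3

exp(τθ) x^k = e^(kτ) x^k; with e^τ = 1/2 this sends x^k to (1/2)^k x^k
x ↦ 1/2 x
x^2 ↦ 1/4 x^2
x^3 ↦ 1/8 x^3
applying this coordinatewise to f: exp(τθ) f = (3/32)x^3 - (5/12)x^2 + 2x + 2/3


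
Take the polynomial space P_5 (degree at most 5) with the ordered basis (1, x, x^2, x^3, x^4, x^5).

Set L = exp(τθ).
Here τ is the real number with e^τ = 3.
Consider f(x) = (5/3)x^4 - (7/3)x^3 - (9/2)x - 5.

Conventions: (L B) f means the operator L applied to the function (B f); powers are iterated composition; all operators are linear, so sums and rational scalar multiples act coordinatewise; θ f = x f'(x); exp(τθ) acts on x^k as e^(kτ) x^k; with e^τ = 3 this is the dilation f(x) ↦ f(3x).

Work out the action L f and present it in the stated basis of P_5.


exp(τθ) x^k = e^(kτ) x^k; with e^τ = 3 this sends x^k to 3^k x^k
x ↦ 3 x
x^3 ↦ 27 x^3
x^4 ↦ 81 x^4
applying this coordinatewise to f: exp(τθ) f = 135x^4 - 63x^3 - (27/2)x - 5

the image equals g(x) = 135x^4 - 63x^3 - (27/2)x - 5


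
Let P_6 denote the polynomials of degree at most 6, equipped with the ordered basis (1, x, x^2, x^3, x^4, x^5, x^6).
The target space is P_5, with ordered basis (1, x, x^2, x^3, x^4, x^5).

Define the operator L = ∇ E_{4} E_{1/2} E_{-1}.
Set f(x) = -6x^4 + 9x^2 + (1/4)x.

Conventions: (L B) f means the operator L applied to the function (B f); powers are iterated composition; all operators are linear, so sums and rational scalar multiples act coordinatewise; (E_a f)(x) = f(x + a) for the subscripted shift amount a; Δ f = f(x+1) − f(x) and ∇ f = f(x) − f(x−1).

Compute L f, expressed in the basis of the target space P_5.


g(x) = -24x^3 - 216x^2 - 636x - 2447/4

E_{-1} f = -6x^4 + 24x^3 - 27x^2 + (25/4)x + 11/4
E_{1/2} E_{-1} f = -6x^4 + 12x^3 - (23/4)x + 7/4
E_{4} (E_{1/2} E_{-1}) f = -6x^4 - 84x^3 - 432x^2 - (3863/4)x - 3157/4
∇ E_{4} (E_{1/2} E_{-1}) f = -24x^3 - 216x^2 - 636x - 2447/4


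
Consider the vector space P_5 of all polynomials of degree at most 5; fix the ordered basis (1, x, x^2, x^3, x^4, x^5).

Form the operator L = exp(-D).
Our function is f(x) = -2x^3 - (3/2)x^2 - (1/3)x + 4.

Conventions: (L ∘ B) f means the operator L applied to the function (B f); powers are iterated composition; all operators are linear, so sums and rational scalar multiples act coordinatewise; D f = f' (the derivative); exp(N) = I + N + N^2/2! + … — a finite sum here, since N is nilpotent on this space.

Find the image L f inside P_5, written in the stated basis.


the result is g(x) = -2x^3 + (9/2)x^2 - (10/3)x + 29/6

order-1 term: 6x^2 + 3x + 1/3
order-2 term: -6x - 3/2
order-3 term: 2
the series for exp(-D) f terminates at order 3
exp(-D) f = -2x^3 + (9/2)x^2 - (10/3)x + 29/6


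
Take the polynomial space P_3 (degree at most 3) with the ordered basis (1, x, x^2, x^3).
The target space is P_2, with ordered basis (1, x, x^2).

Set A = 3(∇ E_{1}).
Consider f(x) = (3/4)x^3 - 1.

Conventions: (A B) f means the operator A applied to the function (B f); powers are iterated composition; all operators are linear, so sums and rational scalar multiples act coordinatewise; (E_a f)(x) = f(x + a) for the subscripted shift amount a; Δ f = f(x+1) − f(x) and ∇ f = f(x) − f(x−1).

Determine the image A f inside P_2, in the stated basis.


E_{1} f = (3/4)x^3 + (9/4)x^2 + (9/4)x - 1/4
∇ E_{1} f = (9/4)x^2 + (9/4)x + 3/4
(3(∇ E_{1})) f = (27/4)x^2 + (27/4)x + 9/4

the result is g(x) = (27/4)x^2 + (27/4)x + 9/4


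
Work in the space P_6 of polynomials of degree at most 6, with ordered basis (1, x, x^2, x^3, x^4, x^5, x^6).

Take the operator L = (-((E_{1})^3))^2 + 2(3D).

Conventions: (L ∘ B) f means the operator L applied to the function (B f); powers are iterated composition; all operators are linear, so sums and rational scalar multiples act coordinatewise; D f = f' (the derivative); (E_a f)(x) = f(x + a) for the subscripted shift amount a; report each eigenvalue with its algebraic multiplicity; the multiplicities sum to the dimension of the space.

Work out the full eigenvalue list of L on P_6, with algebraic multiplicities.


image of 1: 1
image of x: x + 12
image of x^2: x^2 + 24x + 36
image of x^3: x^3 + 36x^2 + 108x + 216
image of x^4: x^4 + 48x^3 + 216x^2 + 864x + 1296
image of x^5: x^5 + 60x^4 + 360x^3 + 2160x^2 + 6480x + 7776
image of x^6: x^6 + 72x^5 + 540x^4 + 4320x^3 + 19440x^2 + 46656x + 46656
the matrix is upper triangular; its diagonal is (1, 1, 1, 1, 1, 1, 1)
for a triangular matrix the eigenvalues are the diagonal entries, with algebraic multiplicity their repetition count

λ = 1 (multiplicity 7)


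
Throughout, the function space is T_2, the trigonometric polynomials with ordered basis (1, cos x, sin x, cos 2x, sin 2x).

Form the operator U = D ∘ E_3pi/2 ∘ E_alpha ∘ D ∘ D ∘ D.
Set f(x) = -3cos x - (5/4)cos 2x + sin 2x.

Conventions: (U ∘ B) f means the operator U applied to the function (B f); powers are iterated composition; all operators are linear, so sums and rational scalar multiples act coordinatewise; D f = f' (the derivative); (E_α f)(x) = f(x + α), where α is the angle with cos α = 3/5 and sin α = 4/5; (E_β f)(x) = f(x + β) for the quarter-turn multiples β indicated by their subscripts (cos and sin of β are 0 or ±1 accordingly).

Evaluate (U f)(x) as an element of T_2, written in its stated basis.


D f = 3sin x + 2cos 2x + (5/2)sin 2x
D D f = 3cos x + 5cos 2x - 4sin 2x
D D D f = -3sin x - 8cos 2x - 10sin 2x
E_alpha (D ∘ D ∘ D) f = -(12/5)cos x - (9/5)sin x - (184/25)cos 2x + (262/25)sin 2x
E_3pi/2 E_alpha (D ∘ D ∘ D) f = (9/5)cos x - (12/5)sin x + (184/25)cos 2x - (262/25)sin 2x
D E_3pi/2 E_alpha (D ∘ D ∘ D) f = -(12/5)cos x - (9/5)sin x - (524/25)cos 2x - (368/25)sin 2x

the image equals g(x) = -(12/5)cos x - (9/5)sin x - (524/25)cos 2x - (368/25)sin 2x


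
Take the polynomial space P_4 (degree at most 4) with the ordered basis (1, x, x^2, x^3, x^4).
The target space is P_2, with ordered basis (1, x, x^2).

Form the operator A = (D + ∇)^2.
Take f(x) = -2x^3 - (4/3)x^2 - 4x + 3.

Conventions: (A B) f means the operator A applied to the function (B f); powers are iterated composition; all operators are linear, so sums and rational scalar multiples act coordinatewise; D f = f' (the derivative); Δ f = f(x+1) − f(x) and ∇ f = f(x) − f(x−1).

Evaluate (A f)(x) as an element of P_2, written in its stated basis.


the image equals g(x) = -48x + 40/3

D f = -6x^2 - (8/3)x - 4
∇ f = -6x^2 + (10/3)x - 14/3
(D + ∇) f = -12x^2 + (2/3)x - 26/3
D (D + ∇) f = -24x + 2/3
∇ (D + ∇) f = -24x + 38/3
(D + ∇) (D + ∇) f = -48x + 40/3


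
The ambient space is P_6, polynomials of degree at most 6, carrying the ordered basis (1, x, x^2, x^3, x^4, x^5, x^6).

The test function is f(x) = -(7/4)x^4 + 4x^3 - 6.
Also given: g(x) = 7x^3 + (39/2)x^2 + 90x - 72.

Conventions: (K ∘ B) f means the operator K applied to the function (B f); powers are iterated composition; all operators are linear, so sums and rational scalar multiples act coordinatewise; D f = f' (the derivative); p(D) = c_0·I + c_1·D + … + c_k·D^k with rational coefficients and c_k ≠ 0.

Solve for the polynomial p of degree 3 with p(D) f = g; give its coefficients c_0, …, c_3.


D^0 f = -(7/4)x^4 + 4x^3 - 6
D^1 f = -7x^3 + 12x^2
D^2 f = -21x^2 + 24x
D^3 f = -42x + 24
matching coefficients of g against c_0 f + c_1 Df + … from the top degree down determines the c_i
solution: c_0 = 0, c_1 = -1, c_2 = -3/2, c_3 = -3

c_0 = 0, c_1 = -1, c_2 = -3/2, c_3 = -3


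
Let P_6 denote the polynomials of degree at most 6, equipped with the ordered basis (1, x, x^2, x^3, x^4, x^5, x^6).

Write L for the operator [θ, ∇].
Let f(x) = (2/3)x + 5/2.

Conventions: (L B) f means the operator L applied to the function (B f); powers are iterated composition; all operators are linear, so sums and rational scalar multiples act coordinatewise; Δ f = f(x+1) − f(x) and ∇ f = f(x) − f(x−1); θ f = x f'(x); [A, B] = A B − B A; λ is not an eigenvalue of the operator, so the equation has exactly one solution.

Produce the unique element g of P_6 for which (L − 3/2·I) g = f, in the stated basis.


write g with unknown coordinates in the stated basis and equate coefficients in (L − 3/2·I) g = f
solving from the highest basis element down gives g = -(4/9)x - 37/27
check: L g = 4/9
so L g − 3/2·g = (2/3)x + 5/2 = f ✓

the result is g(x) = -(4/9)x - 37/27


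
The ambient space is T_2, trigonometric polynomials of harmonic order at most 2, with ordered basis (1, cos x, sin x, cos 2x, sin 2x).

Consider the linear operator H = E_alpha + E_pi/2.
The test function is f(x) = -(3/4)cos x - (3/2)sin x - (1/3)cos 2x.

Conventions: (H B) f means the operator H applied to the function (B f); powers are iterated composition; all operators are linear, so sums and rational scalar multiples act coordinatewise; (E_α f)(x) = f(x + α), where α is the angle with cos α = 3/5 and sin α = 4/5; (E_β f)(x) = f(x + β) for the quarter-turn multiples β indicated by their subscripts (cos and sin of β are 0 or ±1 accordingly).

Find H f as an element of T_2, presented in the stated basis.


E_alpha f = -(33/20)cos x - (3/10)sin x + (7/75)cos 2x + (8/25)sin 2x
E_pi/2 f = -(3/2)cos x + (3/4)sin x + (1/3)cos 2x
(E_alpha + E_pi/2) f = -(63/20)cos x + (9/20)sin x + (32/75)cos 2x + (8/25)sin 2x

the result is g(x) = -(63/20)cos x + (9/20)sin x + (32/75)cos 2x + (8/25)sin 2x


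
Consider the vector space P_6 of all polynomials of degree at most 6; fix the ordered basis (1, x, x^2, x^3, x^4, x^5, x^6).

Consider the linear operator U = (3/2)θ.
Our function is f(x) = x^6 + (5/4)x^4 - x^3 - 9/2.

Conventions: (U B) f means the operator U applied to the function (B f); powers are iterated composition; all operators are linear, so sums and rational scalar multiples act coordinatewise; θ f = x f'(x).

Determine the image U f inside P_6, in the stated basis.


θ f = 6x^6 + 5x^4 - 3x^3
((3/2)θ) f = 9x^6 + (15/2)x^4 - (9/2)x^3

the result is g(x) = 9x^6 + (15/2)x^4 - (9/2)x^3


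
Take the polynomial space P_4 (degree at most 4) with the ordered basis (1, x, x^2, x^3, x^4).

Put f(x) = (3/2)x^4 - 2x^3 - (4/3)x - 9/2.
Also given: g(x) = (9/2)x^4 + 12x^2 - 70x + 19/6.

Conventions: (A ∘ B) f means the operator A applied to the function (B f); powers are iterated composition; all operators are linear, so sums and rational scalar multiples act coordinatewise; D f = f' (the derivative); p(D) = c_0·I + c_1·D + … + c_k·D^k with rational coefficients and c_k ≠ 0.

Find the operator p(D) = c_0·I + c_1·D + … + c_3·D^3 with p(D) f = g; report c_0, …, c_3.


c_0 = 3, c_1 = 1, c_2 = 1, c_3 = -3/2

D^0 f = (3/2)x^4 - 2x^3 - (4/3)x - 9/2
D^1 f = 6x^3 - 6x^2 - 4/3
D^2 f = 18x^2 - 12x
D^3 f = 36x - 12
matching coefficients of g against c_0 f + c_1 Df + … from the top degree down determines the c_i
solution: c_0 = 3, c_1 = 1, c_2 = 1, c_3 = -3/2


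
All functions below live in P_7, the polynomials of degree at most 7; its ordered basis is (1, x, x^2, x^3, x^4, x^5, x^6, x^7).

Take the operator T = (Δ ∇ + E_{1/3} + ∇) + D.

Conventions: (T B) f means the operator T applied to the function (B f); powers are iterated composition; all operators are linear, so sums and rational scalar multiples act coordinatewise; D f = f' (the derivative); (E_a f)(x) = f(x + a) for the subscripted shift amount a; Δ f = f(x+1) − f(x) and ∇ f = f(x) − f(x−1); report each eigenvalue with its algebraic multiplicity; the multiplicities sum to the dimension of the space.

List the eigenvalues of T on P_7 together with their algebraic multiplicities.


image of 1: 1
image of x: x + 7/3
image of x^2: x^2 + (14/3)x + 10/9
image of x^3: x^3 + 7x^2 + (10/3)x + 28/27
image of x^4: x^4 + (28/3)x^3 + (20/3)x^2 + (112/27)x + 82/81
image of x^5: x^5 + (35/3)x^4 + (100/9)x^3 + (280/27)x^2 + (410/81)x + 244/243
image of x^6: x^6 + 14x^5 + (50/3)x^4 + (560/27)x^3 + (410/27)x^2 + (488/81)x + 730/729
image of x^7: x^7 + (49/3)x^6 + (70/3)x^5 + (980/27)x^4 + (2870/81)x^3 + (1708/81)x^2 + (5110/729)x + 2188/2187
the matrix is upper triangular; its diagonal is (1, 1, 1, 1, 1, 1, 1, 1)
for a triangular matrix the eigenvalues are the diagonal entries, with algebraic multiplicity their repetition count

λ = 1 (multiplicity 8)


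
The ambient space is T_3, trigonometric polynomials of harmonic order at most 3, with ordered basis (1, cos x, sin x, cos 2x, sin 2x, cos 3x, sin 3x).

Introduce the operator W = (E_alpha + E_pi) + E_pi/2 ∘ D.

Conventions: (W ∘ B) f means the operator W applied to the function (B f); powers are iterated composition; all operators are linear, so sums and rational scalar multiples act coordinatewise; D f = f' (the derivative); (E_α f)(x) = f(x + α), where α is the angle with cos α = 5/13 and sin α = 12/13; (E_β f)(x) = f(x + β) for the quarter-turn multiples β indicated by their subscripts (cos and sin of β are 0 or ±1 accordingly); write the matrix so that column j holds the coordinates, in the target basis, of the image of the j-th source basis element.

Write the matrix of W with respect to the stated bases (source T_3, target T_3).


the matrix is [[2, 0, 0, 0, 0, 0, 0]; [0, -21/13, 12/13, 0, 0, 0, 0]; [0, -12/13, -21/13, 0, 0, 0, 0]; [0, 0, 0, 50/169, -218/169, 0, 0]; [0, 0, 0, 218/169, 50/169, 0, 0]; [0, 0, 0, 0, 0, 2359/2197, -828/2197]; [0, 0, 0, 0, 0, 828/2197, 2359/2197]] (rows listed top to bottom)

image of 1: 2
image of cos x: -(21/13)cos x - (12/13)sin x
image of sin x: (12/13)cos x - (21/13)sin x
image of cos 2x: (50/169)cos 2x + (218/169)sin 2x
image of sin 2x: -(218/169)cos 2x + (50/169)sin 2x
image of cos 3x: (2359/2197)cos 3x + (828/2197)sin 3x
image of sin 3x: -(828/2197)cos 3x + (2359/2197)sin 3x
each image's coordinates form column j of the matrix


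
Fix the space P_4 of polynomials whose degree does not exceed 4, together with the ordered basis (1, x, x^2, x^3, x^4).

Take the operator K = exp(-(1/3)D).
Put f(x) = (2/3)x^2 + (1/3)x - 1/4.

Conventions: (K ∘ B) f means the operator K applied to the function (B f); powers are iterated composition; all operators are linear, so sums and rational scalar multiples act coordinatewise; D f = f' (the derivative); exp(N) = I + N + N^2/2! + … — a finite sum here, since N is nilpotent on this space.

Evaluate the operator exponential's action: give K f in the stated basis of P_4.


order-1 term: -(4/9)x - 1/9
order-2 term: 2/27
the series for exp(-(1/3)D) f terminates at order 2
exp(-(1/3)D) f = (2/3)x^2 - (1/9)x - 31/108

the image equals g(x) = (2/3)x^2 - (1/9)x - 31/108


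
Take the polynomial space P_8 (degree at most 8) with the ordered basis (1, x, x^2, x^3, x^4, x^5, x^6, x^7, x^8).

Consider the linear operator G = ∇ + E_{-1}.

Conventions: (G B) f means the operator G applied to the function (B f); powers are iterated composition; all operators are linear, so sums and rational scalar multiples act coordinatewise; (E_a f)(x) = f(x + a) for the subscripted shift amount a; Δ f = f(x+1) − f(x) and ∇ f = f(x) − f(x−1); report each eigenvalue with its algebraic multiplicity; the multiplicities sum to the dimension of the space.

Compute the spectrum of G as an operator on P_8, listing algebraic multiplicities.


image of 1: 1
image of x: x
image of x^2: x^2
image of x^3: x^3
image of x^4: x^4
image of x^5: x^5
image of x^6: x^6
image of x^7: x^7
image of x^8: x^8
the matrix is upper triangular; its diagonal is (1, 1, 1, 1, 1, 1, 1, 1, 1)
for a triangular matrix the eigenvalues are the diagonal entries, with algebraic multiplicity their repetition count

λ = 1 (multiplicity 9)


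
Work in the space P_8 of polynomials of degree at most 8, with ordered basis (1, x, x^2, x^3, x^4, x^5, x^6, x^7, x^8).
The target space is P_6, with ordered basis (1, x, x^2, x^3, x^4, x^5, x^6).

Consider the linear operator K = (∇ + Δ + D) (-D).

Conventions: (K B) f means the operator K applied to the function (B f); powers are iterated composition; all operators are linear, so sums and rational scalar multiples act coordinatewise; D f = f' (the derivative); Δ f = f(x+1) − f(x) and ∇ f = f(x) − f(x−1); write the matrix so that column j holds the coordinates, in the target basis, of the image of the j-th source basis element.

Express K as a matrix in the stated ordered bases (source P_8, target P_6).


the matrix is [[0, 0, -6, 0, -8, 0, -12, 0, -16]; [0, 0, 0, -18, 0, -40, 0, -84, 0]; [0, 0, 0, 0, -36, 0, -120, 0, -336]; [0, 0, 0, 0, 0, -60, 0, -280, 0]; [0, 0, 0, 0, 0, 0, -90, 0, -560]; [0, 0, 0, 0, 0, 0, 0, -126, 0]; [0, 0, 0, 0, 0, 0, 0, 0, -168]] (rows listed top to bottom)

image of 1: 0
image of x: 0
image of x^2: -6
image of x^3: -18x
image of x^4: -36x^2 - 8
image of x^5: -60x^3 - 40x
image of x^6: -90x^4 - 120x^2 - 12
image of x^7: -126x^5 - 280x^3 - 84x
image of x^8: -168x^6 - 560x^4 - 336x^2 - 16
each image's coordinates form column j of the matrix


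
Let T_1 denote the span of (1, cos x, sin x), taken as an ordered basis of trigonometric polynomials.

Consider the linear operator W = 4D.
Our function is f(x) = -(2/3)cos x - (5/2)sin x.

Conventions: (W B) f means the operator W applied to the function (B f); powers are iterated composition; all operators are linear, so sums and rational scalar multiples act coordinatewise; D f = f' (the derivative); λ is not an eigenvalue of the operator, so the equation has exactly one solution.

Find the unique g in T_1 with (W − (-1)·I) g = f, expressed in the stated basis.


write g with unknown coordinates in the stated basis and equate coefficients in (W − (-1)·I) g = f
solving from the highest basis element down gives g = (28/51)cos x - (31/102)sin x
check: W g = -(62/51)cos x - (112/51)sin x
so W g − (-1)·g = -(2/3)cos x - (5/2)sin x = f ✓

the image equals g(x) = (28/51)cos x - (31/102)sin x


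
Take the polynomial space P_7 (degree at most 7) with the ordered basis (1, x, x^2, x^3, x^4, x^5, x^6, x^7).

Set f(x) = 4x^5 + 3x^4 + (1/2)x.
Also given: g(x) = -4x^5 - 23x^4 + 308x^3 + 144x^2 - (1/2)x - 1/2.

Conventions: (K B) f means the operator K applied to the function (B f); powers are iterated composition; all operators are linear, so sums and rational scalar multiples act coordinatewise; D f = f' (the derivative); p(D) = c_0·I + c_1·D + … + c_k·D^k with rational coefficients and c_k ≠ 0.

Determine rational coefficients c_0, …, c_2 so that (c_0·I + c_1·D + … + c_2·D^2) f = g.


D^0 f = 4x^5 + 3x^4 + (1/2)x
D^1 f = 20x^4 + 12x^3 + 1/2
D^2 f = 80x^3 + 36x^2
matching coefficients of g against c_0 f + c_1 Df + … from the top degree down determines the c_i
solution: c_0 = -1, c_1 = -1, c_2 = 4

p(D) = -I − D + 4·D^2, i.e. c_0 = -1, c_1 = -1, c_2 = 4


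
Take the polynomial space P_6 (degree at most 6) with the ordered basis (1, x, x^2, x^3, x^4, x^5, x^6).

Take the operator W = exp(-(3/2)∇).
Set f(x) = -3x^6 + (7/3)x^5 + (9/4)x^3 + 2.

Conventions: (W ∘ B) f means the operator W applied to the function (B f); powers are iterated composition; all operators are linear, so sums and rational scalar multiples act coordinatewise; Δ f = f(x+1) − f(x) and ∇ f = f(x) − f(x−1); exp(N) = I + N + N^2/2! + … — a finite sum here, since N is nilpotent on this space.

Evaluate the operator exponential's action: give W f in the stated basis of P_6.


order-1 term: 27x^5 - 85x^4 + 125x^3 - (901/8)x^2 + (437/8)x - 91/8
order-2 term: -(405/4)x^4 + (915/2)x^3 - (3465/4)x^2 + (12903/16)x - 4851/16
order-3 term: (405/2)x^3 - 990x^2 + 1755x - 35703/32
order-4 term: -(3645/16)x^2 + (15525/16)x - 17685/16
order-5 term: (2187/16)x - 5751/16
order-6 term: -2187/64
the series for exp(-(3/2)∇) f terminates at order 6
exp(-(3/2)∇) f = -3x^6 + (88/3)x^5 - (745/4)x^4 + (3149/4)x^3 - (35147/16)x^2 + (59569/16)x - 187341/64

the image equals g(x) = -3x^6 + (88/3)x^5 - (745/4)x^4 + (3149/4)x^3 - (35147/16)x^2 + (59569/16)x - 187341/64


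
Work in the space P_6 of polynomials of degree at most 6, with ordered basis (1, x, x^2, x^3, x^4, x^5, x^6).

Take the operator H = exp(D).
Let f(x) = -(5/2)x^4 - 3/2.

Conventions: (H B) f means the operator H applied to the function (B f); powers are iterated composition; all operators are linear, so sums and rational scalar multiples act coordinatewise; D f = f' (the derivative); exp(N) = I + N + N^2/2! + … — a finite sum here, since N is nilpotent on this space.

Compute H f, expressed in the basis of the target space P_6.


g(x) = -(5/2)x^4 - 10x^3 - 15x^2 - 10x - 4

order-1 term: -10x^3
order-2 term: -15x^2
order-3 term: -10x
order-4 term: -5/2
the series for exp(D) f terminates at order 4
exp(D) f = -(5/2)x^4 - 10x^3 - 15x^2 - 10x - 4


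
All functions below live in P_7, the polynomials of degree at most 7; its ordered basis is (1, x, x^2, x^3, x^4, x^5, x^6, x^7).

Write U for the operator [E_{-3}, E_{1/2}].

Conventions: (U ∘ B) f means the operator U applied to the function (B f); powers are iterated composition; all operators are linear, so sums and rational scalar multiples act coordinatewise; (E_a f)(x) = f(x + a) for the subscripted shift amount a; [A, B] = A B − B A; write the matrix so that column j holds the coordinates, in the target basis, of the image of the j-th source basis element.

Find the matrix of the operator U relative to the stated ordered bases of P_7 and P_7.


the matrix is [[0, 0, 0, 0, 0, 0, 0, 0]; [0, 0, 0, 0, 0, 0, 0, 0]; [0, 0, 0, 0, 0, 0, 0, 0]; [0, 0, 0, 0, 0, 0, 0, 0]; [0, 0, 0, 0, 0, 0, 0, 0]; [0, 0, 0, 0, 0, 0, 0, 0]; [0, 0, 0, 0, 0, 0, 0, 0]; [0, 0, 0, 0, 0, 0, 0, 0]] (rows listed top to bottom)

image of 1: 0
image of x: 0
image of x^2: 0
image of x^3: 0
image of x^4: 0
image of x^5: 0
image of x^6: 0
image of x^7: 0
each image's coordinates form column j of the matrix


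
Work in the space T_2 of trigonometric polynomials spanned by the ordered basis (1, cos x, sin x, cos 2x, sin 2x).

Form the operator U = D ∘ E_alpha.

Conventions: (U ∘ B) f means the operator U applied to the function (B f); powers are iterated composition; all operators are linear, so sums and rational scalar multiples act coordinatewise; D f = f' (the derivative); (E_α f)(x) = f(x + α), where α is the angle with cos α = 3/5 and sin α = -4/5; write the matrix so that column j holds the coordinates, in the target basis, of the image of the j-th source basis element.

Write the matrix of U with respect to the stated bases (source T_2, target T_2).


image of 1: 0
image of cos x: (4/5)cos x - (3/5)sin x
image of sin x: (3/5)cos x + (4/5)sin x
image of cos 2x: (48/25)cos 2x + (14/25)sin 2x
image of sin 2x: -(14/25)cos 2x + (48/25)sin 2x
each image's coordinates form column j of the matrix

the matrix is [[0, 0, 0, 0, 0]; [0, 4/5, 3/5, 0, 0]; [0, -3/5, 4/5, 0, 0]; [0, 0, 0, 48/25, -14/25]; [0, 0, 0, 14/25, 48/25]] (rows listed top to bottom)


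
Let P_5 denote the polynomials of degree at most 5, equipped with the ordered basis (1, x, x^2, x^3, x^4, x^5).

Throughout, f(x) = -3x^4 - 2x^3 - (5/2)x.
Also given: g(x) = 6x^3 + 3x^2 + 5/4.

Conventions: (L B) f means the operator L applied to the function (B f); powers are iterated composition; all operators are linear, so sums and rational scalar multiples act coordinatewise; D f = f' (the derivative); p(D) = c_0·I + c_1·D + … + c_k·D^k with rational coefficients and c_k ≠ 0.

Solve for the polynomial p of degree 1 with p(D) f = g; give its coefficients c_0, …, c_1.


c_0 = 0, c_1 = -1/2

D^0 f = -3x^4 - 2x^3 - (5/2)x
D^1 f = -12x^3 - 6x^2 - 5/2
matching coefficients of g against c_0 f + c_1 Df + … from the top degree down determines the c_i
solution: c_0 = 0, c_1 = -1/2


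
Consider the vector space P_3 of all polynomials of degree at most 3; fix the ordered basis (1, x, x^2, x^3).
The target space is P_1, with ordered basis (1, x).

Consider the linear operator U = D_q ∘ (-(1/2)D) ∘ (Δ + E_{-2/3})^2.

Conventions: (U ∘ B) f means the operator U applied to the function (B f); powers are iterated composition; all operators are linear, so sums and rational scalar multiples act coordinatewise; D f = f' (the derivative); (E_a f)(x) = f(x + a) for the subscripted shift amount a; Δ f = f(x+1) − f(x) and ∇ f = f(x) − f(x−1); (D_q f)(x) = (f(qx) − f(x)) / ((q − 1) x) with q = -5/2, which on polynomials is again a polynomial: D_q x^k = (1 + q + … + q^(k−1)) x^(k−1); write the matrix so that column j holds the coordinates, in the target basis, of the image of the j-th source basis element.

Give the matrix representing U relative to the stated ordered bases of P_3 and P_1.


image of 1: 0
image of x: 0
image of x^2: -1
image of x^3: (9/4)x - 2
each image's coordinates form column j of the matrix

the matrix is [[0, 0, -1, -2]; [0, 0, 0, 9/4]] (rows listed top to bottom)
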